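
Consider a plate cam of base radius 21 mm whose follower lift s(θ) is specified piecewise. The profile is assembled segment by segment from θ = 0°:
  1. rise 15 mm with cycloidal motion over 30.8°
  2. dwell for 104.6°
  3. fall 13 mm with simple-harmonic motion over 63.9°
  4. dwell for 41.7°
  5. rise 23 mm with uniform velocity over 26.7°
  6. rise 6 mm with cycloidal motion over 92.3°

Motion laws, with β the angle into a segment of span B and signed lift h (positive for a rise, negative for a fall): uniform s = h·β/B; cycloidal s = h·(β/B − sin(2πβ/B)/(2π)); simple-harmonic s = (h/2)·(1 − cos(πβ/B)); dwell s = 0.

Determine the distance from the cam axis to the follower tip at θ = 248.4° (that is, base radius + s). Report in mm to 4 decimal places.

seg 1 [0°–30.8°] cycloidal, h=15: full span → s += 15 → s = 15.0000
seg 2 [30.8°–135.4°] dwell: s stays 15.0000
seg 3 [135.4°–199.3°] simple-harmonic, h=-13: full span → s += -13 → s = 2.0000
seg 4 [199.3°–241°] dwell: s stays 2.0000
seg 5 [241°–267.7°] uniform, h=23: θ=248.4° here. β=7.4, B=26.7. 23·7.4/26.7 = 6.3745 → s = 8.3745
radial distance = base radius + s = 21 + 8.3745 = 29.3745

29.3745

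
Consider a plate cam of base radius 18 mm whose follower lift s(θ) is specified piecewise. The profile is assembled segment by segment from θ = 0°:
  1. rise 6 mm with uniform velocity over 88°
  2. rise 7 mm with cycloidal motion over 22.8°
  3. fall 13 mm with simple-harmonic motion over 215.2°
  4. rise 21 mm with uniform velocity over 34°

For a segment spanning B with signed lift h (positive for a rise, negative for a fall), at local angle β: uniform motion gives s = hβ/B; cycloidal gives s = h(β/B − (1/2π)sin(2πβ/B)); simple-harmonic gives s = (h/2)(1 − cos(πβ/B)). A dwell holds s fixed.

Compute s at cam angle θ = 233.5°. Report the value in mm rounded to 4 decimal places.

seg 1 [0°–88°] uniform, h=6: full span → s += 6 → s = 6.0000
seg 2 [88°–110.8°] cycloidal, h=7: full span → s += 7 → s = 13.0000
seg 3 [110.8°–326°] simple-harmonic, h=-13: θ=233.5° here. β=122.7, B=215.2. -13/2·(1 − cos(π·0.5702)) = -7.9213 → s = 5.0787

5.0787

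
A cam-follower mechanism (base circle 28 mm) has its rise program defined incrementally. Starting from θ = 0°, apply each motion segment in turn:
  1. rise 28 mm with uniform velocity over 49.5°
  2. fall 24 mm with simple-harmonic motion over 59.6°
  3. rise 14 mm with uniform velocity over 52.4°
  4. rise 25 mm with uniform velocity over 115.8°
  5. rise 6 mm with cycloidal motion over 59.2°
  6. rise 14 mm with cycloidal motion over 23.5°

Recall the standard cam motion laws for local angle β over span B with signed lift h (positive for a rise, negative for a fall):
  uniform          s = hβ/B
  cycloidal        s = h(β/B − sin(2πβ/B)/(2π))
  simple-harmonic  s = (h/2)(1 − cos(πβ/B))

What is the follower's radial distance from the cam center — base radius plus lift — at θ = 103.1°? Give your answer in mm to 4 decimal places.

seg 1 [0°–49.5°] uniform, h=28: full span → s += 28 → s = 28.0000
seg 2 [49.5°–109.1°] simple-harmonic, h=-24: θ=103.1° here. β=53.6, B=59.6. -24/2·(1 − cos(π·0.8993)) = -23.4048 → s = 4.5952
radial distance = base radius + s = 28 + 4.5952 = 32.5952

32.5952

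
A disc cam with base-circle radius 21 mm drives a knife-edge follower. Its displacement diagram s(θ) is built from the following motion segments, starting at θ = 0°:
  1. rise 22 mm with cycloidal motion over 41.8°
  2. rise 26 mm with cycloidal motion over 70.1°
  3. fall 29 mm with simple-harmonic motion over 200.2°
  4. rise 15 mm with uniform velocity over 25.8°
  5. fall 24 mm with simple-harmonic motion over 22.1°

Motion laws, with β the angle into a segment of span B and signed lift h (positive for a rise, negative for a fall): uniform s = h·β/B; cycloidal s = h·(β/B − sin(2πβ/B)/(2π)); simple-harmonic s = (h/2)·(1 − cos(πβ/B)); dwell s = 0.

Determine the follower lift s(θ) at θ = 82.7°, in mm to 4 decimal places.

seg 1 [0°–41.8°] cycloidal, h=22: full span → s += 22 → s = 22.0000
seg 2 [41.8°–111.9°] cycloidal, h=26: θ=82.7° here. β=40.9, B=70.1. 26·(0.5835 − sin(2π·0.5835)/(2π)) = 17.2414 → s = 39.2414

39.2414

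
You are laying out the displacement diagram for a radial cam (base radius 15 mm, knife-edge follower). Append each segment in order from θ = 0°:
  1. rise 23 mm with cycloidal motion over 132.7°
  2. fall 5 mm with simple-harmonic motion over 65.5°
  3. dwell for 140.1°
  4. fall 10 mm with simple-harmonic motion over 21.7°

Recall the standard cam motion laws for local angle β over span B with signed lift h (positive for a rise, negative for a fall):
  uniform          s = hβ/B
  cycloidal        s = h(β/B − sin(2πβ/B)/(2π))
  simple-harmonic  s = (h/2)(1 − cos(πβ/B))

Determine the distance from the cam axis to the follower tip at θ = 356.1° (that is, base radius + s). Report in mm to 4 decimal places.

seg 1 [0°–132.7°] cycloidal, h=23: full span → s += 23 → s = 23.0000
seg 2 [132.7°–198.2°] simple-harmonic, h=-5: full span → s += -5 → s = 18.0000
seg 3 [198.2°–338.3°] dwell: s stays 18.0000
seg 4 [338.3°–360°] simple-harmonic, h=-10: θ=356.1° here. β=17.8, B=21.7. -10/2·(1 − cos(π·0.8203)) = -9.2240 → s = 8.7760
radial distance = base radius + s = 15 + 8.7760 = 23.7760

23.7760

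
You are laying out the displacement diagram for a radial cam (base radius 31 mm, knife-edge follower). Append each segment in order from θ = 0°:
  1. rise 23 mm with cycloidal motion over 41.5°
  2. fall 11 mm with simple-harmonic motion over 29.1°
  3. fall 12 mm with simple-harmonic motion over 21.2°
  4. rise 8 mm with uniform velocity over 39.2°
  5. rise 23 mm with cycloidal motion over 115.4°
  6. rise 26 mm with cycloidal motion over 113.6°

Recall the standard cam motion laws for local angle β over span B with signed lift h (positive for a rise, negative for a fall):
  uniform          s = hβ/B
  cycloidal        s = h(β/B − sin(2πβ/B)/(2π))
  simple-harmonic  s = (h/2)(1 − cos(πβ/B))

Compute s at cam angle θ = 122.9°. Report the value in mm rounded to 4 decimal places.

seg 1 [0°–41.5°] cycloidal, h=23: full span → s += 23 → s = 23.0000
seg 2 [41.5°–70.6°] simple-harmonic, h=-11: full span → s += -11 → s = 12.0000
seg 3 [70.6°–91.8°] simple-harmonic, h=-12: full span → s += -12 → s = 0.0000
seg 4 [91.8°–131°] uniform, h=8: θ=122.9° here. β=31.1, B=39.2. 8·31.1/39.2 = 6.3469 → s = 6.3469

6.3469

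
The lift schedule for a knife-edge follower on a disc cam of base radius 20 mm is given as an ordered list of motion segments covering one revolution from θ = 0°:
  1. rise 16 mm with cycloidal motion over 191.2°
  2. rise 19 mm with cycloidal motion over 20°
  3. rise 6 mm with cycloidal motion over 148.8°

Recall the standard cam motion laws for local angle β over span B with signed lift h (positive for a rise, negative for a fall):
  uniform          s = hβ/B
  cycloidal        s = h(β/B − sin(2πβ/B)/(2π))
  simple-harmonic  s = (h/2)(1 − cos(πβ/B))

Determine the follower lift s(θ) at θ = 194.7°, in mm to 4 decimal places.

seg 1 [0°–191.2°] cycloidal, h=16: full span → s += 16 → s = 16.0000
seg 2 [191.2°–211.2°] cycloidal, h=19: θ=194.7° here. β=3.5, B=20. 19·(0.1750 − sin(2π·0.1750)/(2π)) = 0.6306 → s = 16.6306

16.6306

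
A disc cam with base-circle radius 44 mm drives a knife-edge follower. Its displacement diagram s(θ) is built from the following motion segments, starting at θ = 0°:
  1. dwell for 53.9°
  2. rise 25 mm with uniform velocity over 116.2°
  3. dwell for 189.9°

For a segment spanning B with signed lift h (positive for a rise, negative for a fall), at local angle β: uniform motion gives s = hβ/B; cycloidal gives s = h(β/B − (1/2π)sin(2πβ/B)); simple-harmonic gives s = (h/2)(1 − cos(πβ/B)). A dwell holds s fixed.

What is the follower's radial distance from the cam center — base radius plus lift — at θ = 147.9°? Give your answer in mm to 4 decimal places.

seg 1 [0°–53.9°] dwell: s stays 0.0000
seg 2 [53.9°–170.1°] uniform, h=25: θ=147.9° here. β=94, B=116.2. 25·94/116.2 = 20.2238 → s = 20.2238
radial distance = base radius + s = 44 + 20.2238 = 64.2238

64.2238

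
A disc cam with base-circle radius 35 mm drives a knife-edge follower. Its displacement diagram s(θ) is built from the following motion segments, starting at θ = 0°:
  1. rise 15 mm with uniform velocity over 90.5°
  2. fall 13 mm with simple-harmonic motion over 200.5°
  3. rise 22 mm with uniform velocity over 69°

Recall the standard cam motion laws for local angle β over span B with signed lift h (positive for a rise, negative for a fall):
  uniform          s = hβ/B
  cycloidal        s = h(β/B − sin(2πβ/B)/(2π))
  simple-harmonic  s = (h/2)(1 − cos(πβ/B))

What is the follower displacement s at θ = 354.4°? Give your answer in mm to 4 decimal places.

seg 1 [0°–90.5°] uniform, h=15: full span → s += 15 → s = 15.0000
seg 2 [90.5°–291°] simple-harmonic, h=-13: full span → s += -13 → s = 2.0000
seg 3 [291°–360°] uniform, h=22: θ=354.4° here. β=63.4, B=69. 22·63.4/69 = 20.2145 → s = 22.2145

22.2145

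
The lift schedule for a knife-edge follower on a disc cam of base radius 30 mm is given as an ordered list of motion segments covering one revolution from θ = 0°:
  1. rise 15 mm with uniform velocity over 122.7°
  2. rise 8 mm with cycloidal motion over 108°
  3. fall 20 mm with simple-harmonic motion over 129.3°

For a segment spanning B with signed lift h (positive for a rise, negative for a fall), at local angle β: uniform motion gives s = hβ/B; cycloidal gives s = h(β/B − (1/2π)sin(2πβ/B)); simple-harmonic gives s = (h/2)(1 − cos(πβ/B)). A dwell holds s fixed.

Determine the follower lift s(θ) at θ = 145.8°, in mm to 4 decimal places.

seg 1 [0°–122.7°] uniform, h=15: full span → s += 15 → s = 15.0000
seg 2 [122.7°–230.7°] cycloidal, h=8: θ=145.8° here. β=23.1, B=108. 8·(0.2139 − sin(2π·0.2139)/(2π)) = 0.4705 → s = 15.4705

15.4705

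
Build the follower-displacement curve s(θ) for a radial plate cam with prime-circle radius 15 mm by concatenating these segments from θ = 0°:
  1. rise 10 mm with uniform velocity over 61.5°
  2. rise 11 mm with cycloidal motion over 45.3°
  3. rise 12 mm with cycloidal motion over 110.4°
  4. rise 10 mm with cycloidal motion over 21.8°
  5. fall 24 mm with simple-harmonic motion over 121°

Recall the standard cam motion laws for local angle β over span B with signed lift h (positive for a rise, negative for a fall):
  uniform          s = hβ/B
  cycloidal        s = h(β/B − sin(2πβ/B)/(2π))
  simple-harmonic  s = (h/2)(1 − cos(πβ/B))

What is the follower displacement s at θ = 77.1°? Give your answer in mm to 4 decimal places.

seg 1 [0°–61.5°] uniform, h=10: full span → s += 10 → s = 10.0000
seg 2 [61.5°–106.8°] cycloidal, h=11: θ=77.1° here. β=15.6, B=45.3. 11·(0.3444 − sin(2π·0.3444)/(2π)) = 2.3362 → s = 12.3362

12.3362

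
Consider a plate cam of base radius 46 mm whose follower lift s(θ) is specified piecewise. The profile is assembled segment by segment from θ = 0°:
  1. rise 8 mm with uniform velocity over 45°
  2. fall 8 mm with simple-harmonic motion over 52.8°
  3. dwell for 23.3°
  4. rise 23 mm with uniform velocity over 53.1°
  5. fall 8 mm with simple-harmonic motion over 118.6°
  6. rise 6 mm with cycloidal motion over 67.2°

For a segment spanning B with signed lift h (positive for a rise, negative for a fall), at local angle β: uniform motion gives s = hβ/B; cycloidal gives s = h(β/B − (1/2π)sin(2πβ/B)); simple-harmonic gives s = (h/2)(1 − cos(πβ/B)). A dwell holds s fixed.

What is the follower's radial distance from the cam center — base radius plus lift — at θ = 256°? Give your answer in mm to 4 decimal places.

seg 1 [0°–45°] uniform, h=8: full span → s += 8 → s = 8.0000
seg 2 [45°–97.8°] simple-harmonic, h=-8: full span → s += -8 → s = 0.0000
seg 3 [97.8°–121.1°] dwell: s stays 0.0000
seg 4 [121.1°–174.2°] uniform, h=23: full span → s += 23 → s = 23.0000
seg 5 [174.2°–292.8°] simple-harmonic, h=-8: θ=256° here. β=81.8, B=118.6. -8/2·(1 − cos(π·0.6897)) = -6.2454 → s = 16.7546
radial distance = base radius + s = 46 + 16.7546 = 62.7546

62.7546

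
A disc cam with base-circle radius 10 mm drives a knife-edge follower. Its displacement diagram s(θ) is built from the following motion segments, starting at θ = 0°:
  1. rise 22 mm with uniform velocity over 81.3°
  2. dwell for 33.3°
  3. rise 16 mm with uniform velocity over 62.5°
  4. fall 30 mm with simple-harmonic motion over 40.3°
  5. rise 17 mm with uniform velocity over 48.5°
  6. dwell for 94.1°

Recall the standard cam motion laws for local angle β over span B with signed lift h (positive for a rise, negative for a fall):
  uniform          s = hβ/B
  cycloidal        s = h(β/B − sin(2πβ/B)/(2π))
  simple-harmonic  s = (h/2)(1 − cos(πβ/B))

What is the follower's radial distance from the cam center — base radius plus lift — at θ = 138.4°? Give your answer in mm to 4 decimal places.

seg 1 [0°–81.3°] uniform, h=22: full span → s += 22 → s = 22.0000
seg 2 [81.3°–114.6°] dwell: s stays 22.0000
seg 3 [114.6°–177.1°] uniform, h=16: θ=138.4° here. β=23.8, B=62.5. 16·23.8/62.5 = 6.0928 → s = 28.0928
radial distance = base radius + s = 10 + 28.0928 = 38.0928

38.0928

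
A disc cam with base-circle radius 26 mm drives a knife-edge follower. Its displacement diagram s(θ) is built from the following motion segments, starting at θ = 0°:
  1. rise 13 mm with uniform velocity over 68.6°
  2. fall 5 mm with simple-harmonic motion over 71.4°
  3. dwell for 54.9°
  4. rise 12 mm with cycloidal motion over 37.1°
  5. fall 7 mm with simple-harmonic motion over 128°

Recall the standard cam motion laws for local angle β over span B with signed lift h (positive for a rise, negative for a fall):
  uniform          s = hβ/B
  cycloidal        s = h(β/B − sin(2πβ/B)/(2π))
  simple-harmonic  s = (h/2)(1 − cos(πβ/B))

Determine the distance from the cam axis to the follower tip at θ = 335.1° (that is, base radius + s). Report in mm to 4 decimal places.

seg 1 [0°–68.6°] uniform, h=13: full span → s += 13 → s = 13.0000
seg 2 [68.6°–140°] simple-harmonic, h=-5: full span → s += -5 → s = 8.0000
seg 3 [140°–194.9°] dwell: s stays 8.0000
seg 4 [194.9°–232°] cycloidal, h=12: full span → s += 12 → s = 20.0000
seg 5 [232°–360°] simple-harmonic, h=-7: θ=335.1° here. β=103.1, B=128. -7/2·(1 − cos(π·0.8055)) = -6.3665 → s = 13.6335
radial distance = base radius + s = 26 + 13.6335 = 39.6335

39.6335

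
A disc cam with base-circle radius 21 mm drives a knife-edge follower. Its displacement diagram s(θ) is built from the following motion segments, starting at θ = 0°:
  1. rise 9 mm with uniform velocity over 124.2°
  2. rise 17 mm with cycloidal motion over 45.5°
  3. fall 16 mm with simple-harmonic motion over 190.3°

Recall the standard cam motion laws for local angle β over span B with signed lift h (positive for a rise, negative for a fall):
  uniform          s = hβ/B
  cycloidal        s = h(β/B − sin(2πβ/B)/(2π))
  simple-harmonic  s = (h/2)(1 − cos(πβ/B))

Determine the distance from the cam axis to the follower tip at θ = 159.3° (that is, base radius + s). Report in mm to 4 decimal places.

seg 1 [0°–124.2°] uniform, h=9: full span → s += 9 → s = 9.0000
seg 2 [124.2°–169.7°] cycloidal, h=17: θ=159.3° here. β=35.1, B=45.5. 17·(0.7714 − sin(2π·0.7714)/(2π)) = 15.7954 → s = 24.7954
radial distance = base radius + s = 21 + 24.7954 = 45.7954

45.7954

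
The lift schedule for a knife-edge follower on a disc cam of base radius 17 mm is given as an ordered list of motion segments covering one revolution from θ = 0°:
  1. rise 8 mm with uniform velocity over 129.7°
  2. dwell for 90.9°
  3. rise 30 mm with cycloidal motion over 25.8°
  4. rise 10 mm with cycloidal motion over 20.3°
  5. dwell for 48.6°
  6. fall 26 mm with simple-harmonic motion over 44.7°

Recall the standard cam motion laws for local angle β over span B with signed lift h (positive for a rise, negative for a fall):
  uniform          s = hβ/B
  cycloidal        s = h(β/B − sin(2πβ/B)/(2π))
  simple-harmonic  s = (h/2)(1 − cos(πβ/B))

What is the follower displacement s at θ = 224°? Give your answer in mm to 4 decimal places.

seg 1 [0°–129.7°] uniform, h=8: full span → s += 8 → s = 8.0000
seg 2 [129.7°–220.6°] dwell: s stays 8.0000
seg 3 [220.6°–246.4°] cycloidal, h=30: θ=224° here. β=3.4, B=25.8. 30·(0.1318 − sin(2π·0.1318)/(2π)) = 0.4365 → s = 8.4365

8.4365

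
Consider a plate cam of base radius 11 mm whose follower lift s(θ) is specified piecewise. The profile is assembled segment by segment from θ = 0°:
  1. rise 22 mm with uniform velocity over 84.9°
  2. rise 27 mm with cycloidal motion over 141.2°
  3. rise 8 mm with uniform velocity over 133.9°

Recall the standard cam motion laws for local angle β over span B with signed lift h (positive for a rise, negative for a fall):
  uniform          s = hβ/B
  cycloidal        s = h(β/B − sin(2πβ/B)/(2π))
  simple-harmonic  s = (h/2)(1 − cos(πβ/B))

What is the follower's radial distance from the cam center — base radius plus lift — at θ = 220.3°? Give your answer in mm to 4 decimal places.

seg 1 [0°–84.9°] uniform, h=22: full span → s += 22 → s = 22.0000
seg 2 [84.9°–226.1°] cycloidal, h=27: θ=220.3° here. β=135.4, B=141.2. 27·(0.9589 − sin(2π·0.9589)/(2π)) = 26.9877 → s = 48.9877
radial distance = base radius + s = 11 + 48.9877 = 59.9877

59.9877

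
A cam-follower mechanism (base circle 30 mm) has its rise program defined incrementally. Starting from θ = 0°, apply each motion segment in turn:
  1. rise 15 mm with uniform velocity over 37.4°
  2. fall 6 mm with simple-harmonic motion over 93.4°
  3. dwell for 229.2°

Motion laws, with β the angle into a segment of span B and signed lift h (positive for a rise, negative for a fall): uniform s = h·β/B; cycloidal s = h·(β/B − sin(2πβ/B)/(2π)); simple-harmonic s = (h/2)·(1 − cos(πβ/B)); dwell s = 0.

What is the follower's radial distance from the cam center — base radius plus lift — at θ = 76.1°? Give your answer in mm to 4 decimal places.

seg 1 [0°–37.4°] uniform, h=15: full span → s += 15 → s = 15.0000
seg 2 [37.4°–130.8°] simple-harmonic, h=-6: θ=76.1° here. β=38.7, B=93.4. -6/2·(1 − cos(π·0.4143)) = -2.2024 → s = 12.7976
radial distance = base radius + s = 30 + 12.7976 = 42.7976

42.7976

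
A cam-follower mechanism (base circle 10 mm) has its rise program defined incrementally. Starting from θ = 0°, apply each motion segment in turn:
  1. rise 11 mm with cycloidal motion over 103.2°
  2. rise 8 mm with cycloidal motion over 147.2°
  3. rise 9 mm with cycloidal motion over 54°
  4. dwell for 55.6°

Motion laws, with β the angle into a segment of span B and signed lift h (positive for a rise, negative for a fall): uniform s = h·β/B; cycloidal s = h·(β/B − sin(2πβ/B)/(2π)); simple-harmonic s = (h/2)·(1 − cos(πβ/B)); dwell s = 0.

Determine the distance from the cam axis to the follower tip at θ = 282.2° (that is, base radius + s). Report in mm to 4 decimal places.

seg 1 [0°–103.2°] cycloidal, h=11: full span → s += 11 → s = 11.0000
seg 2 [103.2°–250.4°] cycloidal, h=8: full span → s += 8 → s = 19.0000
seg 3 [250.4°–304.4°] cycloidal, h=9: θ=282.2° here. β=31.8, B=54. 9·(0.5889 − sin(2π·0.5889)/(2π)) = 6.0591 → s = 25.0591
radial distance = base radius + s = 10 + 25.0591 = 35.0591

35.0591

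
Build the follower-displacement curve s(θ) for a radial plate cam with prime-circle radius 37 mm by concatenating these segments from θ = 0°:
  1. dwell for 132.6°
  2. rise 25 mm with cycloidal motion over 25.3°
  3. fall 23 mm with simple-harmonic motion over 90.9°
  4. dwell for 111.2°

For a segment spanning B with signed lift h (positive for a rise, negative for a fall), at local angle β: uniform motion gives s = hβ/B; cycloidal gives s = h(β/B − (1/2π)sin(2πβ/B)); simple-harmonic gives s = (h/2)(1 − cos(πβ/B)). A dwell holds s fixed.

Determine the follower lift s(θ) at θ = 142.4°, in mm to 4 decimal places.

seg 1 [0°–132.6°] dwell: s stays 0.0000
seg 2 [132.6°–157.9°] cycloidal, h=25: θ=142.4° here. β=9.8, B=25.3. 25·(0.3874 − sin(2π·0.3874)/(2π)) = 7.0969 → s = 7.0969

7.0969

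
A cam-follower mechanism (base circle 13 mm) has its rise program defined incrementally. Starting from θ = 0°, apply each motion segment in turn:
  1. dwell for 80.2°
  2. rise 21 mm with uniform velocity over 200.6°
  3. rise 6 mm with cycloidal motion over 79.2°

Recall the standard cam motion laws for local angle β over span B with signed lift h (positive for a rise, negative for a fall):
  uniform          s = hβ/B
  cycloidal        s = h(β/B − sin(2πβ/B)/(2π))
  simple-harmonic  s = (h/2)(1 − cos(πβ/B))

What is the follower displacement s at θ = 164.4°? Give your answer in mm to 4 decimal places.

seg 1 [0°–80.2°] dwell: s stays 0.0000
seg 2 [80.2°–280.8°] uniform, h=21: θ=164.4° here. β=84.2, B=200.6. 21·84.2/200.6 = 8.8146 → s = 8.8146

8.8146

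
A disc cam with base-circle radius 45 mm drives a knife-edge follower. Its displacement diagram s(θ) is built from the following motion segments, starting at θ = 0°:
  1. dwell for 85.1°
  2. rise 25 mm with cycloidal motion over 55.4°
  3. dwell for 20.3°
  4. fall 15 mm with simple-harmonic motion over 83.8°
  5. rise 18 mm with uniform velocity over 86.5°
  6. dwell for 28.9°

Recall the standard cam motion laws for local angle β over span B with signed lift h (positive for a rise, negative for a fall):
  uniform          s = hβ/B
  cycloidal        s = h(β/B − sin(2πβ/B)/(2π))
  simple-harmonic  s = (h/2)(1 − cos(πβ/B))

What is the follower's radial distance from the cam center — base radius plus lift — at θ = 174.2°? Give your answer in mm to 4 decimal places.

seg 1 [0°–85.1°] dwell: s stays 0.0000
seg 2 [85.1°–140.5°] cycloidal, h=25: full span → s += 25 → s = 25.0000
seg 3 [140.5°–160.8°] dwell: s stays 25.0000
seg 4 [160.8°–244.6°] simple-harmonic, h=-15: θ=174.2° here. β=13.4, B=83.8. -15/2·(1 − cos(π·0.1599)) = -0.9266 → s = 24.0734
radial distance = base radius + s = 45 + 24.0734 = 69.0734

69.0734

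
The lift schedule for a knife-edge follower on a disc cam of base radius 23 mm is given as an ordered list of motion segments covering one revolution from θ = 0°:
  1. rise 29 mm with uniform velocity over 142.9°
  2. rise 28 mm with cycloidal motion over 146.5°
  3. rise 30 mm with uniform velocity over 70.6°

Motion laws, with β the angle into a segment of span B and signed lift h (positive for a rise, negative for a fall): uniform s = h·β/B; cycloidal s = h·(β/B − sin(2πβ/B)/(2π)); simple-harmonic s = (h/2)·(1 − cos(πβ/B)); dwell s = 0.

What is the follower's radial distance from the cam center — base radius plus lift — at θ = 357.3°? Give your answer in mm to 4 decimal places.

seg 1 [0°–142.9°] uniform, h=29: full span → s += 29 → s = 29.0000
seg 2 [142.9°–289.4°] cycloidal, h=28: full span → s += 28 → s = 57.0000
seg 3 [289.4°–360°] uniform, h=30: θ=357.3° here. β=67.9, B=70.6. 30·67.9/70.6 = 28.8527 → s = 85.8527
radial distance = base radius + s = 23 + 85.8527 = 108.8527

108.8527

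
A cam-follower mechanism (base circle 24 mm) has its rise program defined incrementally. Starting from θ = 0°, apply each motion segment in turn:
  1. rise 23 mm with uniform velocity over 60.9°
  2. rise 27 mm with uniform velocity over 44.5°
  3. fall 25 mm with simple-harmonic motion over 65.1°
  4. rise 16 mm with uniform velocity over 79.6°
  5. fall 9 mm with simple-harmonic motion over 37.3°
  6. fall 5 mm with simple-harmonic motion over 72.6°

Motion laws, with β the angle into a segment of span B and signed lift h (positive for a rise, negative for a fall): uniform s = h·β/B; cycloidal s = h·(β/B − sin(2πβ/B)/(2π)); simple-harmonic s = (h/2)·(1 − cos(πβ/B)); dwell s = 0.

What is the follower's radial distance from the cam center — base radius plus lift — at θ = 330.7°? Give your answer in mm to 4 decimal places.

seg 1 [0°–60.9°] uniform, h=23: full span → s += 23 → s = 23.0000
seg 2 [60.9°–105.4°] uniform, h=27: full span → s += 27 → s = 50.0000
seg 3 [105.4°–170.5°] simple-harmonic, h=-25: full span → s += -25 → s = 25.0000
seg 4 [170.5°–250.1°] uniform, h=16: full span → s += 16 → s = 41.0000
seg 5 [250.1°–287.4°] simple-harmonic, h=-9: full span → s += -9 → s = 32.0000
seg 6 [287.4°–360°] simple-harmonic, h=-5: θ=330.7° here. β=43.3, B=72.6. -5/2·(1 − cos(π·0.5964)) = -3.2457 → s = 28.7543
radial distance = base radius + s = 24 + 28.7543 = 52.7543

52.7543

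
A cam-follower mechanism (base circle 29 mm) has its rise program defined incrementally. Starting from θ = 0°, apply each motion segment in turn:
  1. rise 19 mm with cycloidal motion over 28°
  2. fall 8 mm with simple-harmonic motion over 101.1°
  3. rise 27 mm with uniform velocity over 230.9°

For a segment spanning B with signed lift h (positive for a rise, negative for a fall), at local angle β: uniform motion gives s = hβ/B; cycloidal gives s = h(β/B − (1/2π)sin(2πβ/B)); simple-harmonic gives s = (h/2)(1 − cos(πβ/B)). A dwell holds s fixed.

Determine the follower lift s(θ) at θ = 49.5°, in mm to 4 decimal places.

seg 1 [0°–28°] cycloidal, h=19: full span → s += 19 → s = 19.0000
seg 2 [28°–129.1°] simple-harmonic, h=-8: θ=49.5° here. β=21.5, B=101.1. -8/2·(1 − cos(π·0.2127)) = -0.8600 → s = 18.1400

18.1400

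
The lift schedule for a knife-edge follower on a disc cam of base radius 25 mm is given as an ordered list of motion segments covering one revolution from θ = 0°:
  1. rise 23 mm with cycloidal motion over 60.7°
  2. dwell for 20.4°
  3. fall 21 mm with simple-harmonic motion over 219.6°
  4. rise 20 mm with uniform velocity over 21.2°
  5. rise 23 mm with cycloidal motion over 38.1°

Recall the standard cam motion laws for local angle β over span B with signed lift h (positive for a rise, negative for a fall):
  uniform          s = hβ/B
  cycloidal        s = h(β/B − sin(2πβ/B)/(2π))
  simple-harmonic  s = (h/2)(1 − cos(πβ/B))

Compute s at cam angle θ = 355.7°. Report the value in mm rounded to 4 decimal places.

seg 1 [0°–60.7°] cycloidal, h=23: full span → s += 23 → s = 23.0000
seg 2 [60.7°–81.1°] dwell: s stays 23.0000
seg 3 [81.1°–300.7°] simple-harmonic, h=-21: full span → s += -21 → s = 2.0000
seg 4 [300.7°–321.9°] uniform, h=20: full span → s += 20 → s = 22.0000
seg 5 [321.9°–360°] cycloidal, h=23: θ=355.7° here. β=33.8, B=38.1. 23·(0.8871 − sin(2π·0.8871)/(2π)) = 22.7879 → s = 44.7879

44.7879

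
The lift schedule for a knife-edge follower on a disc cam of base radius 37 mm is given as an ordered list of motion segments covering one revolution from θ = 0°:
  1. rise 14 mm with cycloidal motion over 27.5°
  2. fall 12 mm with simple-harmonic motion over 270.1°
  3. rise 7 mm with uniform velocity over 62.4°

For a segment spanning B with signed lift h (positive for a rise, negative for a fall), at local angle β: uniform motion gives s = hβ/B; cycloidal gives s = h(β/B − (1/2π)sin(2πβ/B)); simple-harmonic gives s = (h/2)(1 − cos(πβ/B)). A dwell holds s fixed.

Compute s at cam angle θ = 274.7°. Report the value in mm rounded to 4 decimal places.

seg 1 [0°–27.5°] cycloidal, h=14: full span → s += 14 → s = 14.0000
seg 2 [27.5°–297.6°] simple-harmonic, h=-12: θ=274.7° here. β=247.2, B=270.1. -12/2·(1 − cos(π·0.9152)) = -11.7884 → s = 2.2116

2.2116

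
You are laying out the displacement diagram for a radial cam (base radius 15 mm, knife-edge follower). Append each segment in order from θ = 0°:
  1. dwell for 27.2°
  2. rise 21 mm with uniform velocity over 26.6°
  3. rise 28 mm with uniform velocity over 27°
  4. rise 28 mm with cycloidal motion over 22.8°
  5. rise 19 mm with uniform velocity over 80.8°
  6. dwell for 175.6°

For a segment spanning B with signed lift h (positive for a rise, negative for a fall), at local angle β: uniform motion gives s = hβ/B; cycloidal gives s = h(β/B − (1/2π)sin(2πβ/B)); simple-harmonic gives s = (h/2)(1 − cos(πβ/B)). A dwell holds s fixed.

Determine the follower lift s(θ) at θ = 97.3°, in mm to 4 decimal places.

seg 1 [0°–27.2°] dwell: s stays 0.0000
seg 2 [27.2°–53.8°] uniform, h=21: full span → s += 21 → s = 21.0000
seg 3 [53.8°–80.8°] uniform, h=28: full span → s += 28 → s = 49.0000
seg 4 [80.8°–103.6°] cycloidal, h=28: θ=97.3° here. β=16.5, B=22.8. 28·(0.7237 − sin(2π·0.7237)/(2π)) = 24.6587 → s = 73.6587

73.6587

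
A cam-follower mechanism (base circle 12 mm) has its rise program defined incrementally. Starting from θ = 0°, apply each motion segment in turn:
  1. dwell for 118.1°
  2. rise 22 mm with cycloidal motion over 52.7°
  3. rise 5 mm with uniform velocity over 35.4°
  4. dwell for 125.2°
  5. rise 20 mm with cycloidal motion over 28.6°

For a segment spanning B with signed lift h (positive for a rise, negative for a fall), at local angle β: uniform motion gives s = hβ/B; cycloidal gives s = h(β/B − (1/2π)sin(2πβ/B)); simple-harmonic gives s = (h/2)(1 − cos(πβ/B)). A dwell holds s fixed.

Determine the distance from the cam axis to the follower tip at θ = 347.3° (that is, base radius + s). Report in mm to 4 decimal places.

seg 1 [0°–118.1°] dwell: s stays 0.0000
seg 2 [118.1°–170.8°] cycloidal, h=22: full span → s += 22 → s = 22.0000
seg 3 [170.8°–206.2°] uniform, h=5: full span → s += 5 → s = 27.0000
seg 4 [206.2°–331.4°] dwell: s stays 27.0000
seg 5 [331.4°–360°] cycloidal, h=20: θ=347.3° here. β=15.9, B=28.6. 20·(0.5559 − sin(2π·0.5559)/(2π)) = 12.2149 → s = 39.2149
radial distance = base radius + s = 12 + 39.2149 = 51.2149

51.2149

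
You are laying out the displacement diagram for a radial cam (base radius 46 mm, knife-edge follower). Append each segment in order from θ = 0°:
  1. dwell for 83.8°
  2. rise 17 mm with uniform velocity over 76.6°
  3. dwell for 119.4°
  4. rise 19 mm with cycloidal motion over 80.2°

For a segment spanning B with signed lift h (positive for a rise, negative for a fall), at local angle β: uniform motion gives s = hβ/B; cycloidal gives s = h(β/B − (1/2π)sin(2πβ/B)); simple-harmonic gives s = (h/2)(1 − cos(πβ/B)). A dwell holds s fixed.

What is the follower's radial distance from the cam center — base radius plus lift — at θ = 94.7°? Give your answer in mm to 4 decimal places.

seg 1 [0°–83.8°] dwell: s stays 0.0000
seg 2 [83.8°–160.4°] uniform, h=17: θ=94.7° here. β=10.9, B=76.6. 17·10.9/76.6 = 2.4191 → s = 2.4191
radial distance = base radius + s = 46 + 2.4191 = 48.4191

48.4191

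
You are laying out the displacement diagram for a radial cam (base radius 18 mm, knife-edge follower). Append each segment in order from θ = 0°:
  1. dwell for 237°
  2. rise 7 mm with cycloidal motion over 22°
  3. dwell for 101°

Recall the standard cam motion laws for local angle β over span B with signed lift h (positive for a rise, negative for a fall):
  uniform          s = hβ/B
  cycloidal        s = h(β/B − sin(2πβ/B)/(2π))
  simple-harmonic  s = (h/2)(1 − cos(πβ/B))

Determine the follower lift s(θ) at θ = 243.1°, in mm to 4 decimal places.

seg 1 [0°–237°] dwell: s stays 0.0000
seg 2 [237°–259°] cycloidal, h=7: θ=243.1° here. β=6.1, B=22. 7·(0.2773 − sin(2π·0.2773)/(2π)) = 0.8431 → s = 0.8431

0.8431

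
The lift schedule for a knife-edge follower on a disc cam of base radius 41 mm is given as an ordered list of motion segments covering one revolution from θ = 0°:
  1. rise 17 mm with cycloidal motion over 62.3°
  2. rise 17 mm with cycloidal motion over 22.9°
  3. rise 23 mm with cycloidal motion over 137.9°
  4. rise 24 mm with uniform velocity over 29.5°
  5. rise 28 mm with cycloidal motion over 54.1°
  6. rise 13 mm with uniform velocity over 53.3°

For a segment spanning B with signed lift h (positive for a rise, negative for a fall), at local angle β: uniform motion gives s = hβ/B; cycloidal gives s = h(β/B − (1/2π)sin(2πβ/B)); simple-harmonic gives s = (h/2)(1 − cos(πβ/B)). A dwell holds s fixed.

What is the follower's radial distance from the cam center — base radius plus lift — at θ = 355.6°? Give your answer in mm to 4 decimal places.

seg 1 [0°–62.3°] cycloidal, h=17: full span → s += 17 → s = 17.0000
seg 2 [62.3°–85.2°] cycloidal, h=17: full span → s += 17 → s = 34.0000
seg 3 [85.2°–223.1°] cycloidal, h=23: full span → s += 23 → s = 57.0000
seg 4 [223.1°–252.6°] uniform, h=24: full span → s += 24 → s = 81.0000
seg 5 [252.6°–306.7°] cycloidal, h=28: full span → s += 28 → s = 109.0000
seg 6 [306.7°–360°] uniform, h=13: θ=355.6° here. β=48.9, B=53.3. 13·48.9/53.3 = 11.9268 → s = 120.9268
radial distance = base radius + s = 41 + 120.9268 = 161.9268

161.9268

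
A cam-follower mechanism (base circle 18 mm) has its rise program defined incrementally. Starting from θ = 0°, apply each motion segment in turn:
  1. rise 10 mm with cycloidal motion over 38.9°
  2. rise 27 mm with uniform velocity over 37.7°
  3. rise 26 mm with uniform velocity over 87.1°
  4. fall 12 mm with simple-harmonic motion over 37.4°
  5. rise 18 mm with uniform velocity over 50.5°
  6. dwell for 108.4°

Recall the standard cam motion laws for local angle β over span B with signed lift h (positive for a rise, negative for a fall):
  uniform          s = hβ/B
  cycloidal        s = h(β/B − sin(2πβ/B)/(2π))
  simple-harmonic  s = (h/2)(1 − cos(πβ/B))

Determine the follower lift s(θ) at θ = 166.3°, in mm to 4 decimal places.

seg 1 [0°–38.9°] cycloidal, h=10: full span → s += 10 → s = 10.0000
seg 2 [38.9°–76.6°] uniform, h=27: full span → s += 27 → s = 37.0000
seg 3 [76.6°–163.7°] uniform, h=26: full span → s += 26 → s = 63.0000
seg 4 [163.7°–201.1°] simple-harmonic, h=-12: θ=166.3° here. β=2.6, B=37.4. -12/2·(1 − cos(π·0.0695)) = -0.1425 → s = 62.8575

62.8575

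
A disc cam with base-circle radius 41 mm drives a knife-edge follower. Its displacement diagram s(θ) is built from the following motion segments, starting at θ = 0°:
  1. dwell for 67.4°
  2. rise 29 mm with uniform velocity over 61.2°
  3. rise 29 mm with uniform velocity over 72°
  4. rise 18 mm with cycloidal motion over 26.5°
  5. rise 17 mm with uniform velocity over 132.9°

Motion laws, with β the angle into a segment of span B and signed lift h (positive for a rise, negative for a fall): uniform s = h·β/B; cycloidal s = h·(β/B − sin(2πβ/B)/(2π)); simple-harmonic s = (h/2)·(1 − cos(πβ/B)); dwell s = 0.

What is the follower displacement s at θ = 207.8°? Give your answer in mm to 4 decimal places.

seg 1 [0°–67.4°] dwell: s stays 0.0000
seg 2 [67.4°–128.6°] uniform, h=29: full span → s += 29 → s = 29.0000
seg 3 [128.6°–200.6°] uniform, h=29: full span → s += 29 → s = 58.0000
seg 4 [200.6°–227.1°] cycloidal, h=18: θ=207.8° here. β=7.2, B=26.5. 18·(0.2717 − sin(2π·0.2717)/(2π)) = 2.0524 → s = 60.0524

60.0524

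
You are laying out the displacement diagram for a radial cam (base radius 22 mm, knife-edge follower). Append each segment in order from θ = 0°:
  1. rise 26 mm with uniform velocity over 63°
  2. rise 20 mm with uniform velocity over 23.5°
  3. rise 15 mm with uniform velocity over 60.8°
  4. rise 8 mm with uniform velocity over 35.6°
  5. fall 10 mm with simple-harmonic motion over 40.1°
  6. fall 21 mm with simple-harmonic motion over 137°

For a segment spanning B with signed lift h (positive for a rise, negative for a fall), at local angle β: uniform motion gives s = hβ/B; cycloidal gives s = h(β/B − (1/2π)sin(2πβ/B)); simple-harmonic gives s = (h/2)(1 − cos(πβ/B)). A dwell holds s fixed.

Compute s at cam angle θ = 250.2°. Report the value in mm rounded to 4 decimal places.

seg 1 [0°–63°] uniform, h=26: full span → s += 26 → s = 26.0000
seg 2 [63°–86.5°] uniform, h=20: full span → s += 20 → s = 46.0000
seg 3 [86.5°–147.3°] uniform, h=15: full span → s += 15 → s = 61.0000
seg 4 [147.3°–182.9°] uniform, h=8: full span → s += 8 → s = 69.0000
seg 5 [182.9°–223°] simple-harmonic, h=-10: full span → s += -10 → s = 59.0000
seg 6 [223°–360°] simple-harmonic, h=-21: θ=250.2° here. β=27.2, B=137. -21/2·(1 − cos(π·0.1985)) = -1.9771 → s = 57.0229

57.0229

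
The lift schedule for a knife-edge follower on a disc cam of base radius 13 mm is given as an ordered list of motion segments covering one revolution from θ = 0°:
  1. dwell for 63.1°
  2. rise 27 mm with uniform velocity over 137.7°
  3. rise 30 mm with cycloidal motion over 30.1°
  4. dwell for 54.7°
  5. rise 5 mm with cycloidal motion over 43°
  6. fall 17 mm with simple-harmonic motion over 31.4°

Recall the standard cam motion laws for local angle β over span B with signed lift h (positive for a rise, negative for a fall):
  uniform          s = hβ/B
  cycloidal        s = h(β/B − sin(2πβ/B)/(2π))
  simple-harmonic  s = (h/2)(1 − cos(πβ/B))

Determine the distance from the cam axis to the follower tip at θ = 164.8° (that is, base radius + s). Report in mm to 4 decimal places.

seg 1 [0°–63.1°] dwell: s stays 0.0000
seg 2 [63.1°–200.8°] uniform, h=27: θ=164.8° here. β=101.7, B=137.7. 27·101.7/137.7 = 19.9412 → s = 19.9412
radial distance = base radius + s = 13 + 19.9412 = 32.9412

32.9412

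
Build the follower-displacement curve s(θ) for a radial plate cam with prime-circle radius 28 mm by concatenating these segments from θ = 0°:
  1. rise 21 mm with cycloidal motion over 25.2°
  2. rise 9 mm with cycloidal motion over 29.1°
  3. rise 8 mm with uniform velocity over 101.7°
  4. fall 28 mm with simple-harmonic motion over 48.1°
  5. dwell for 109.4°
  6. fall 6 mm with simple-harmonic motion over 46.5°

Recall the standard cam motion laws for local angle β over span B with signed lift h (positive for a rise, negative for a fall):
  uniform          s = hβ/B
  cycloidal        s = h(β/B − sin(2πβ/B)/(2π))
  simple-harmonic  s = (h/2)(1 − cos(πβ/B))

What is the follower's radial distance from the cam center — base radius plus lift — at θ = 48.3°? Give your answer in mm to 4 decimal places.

seg 1 [0°–25.2°] cycloidal, h=21: full span → s += 21 → s = 21.0000
seg 2 [25.2°–54.3°] cycloidal, h=9: θ=48.3° here. β=23.1, B=29.1. 9·(0.7938 − sin(2π·0.7938)/(2π)) = 8.5228 → s = 29.5228
radial distance = base radius + s = 28 + 29.5228 = 57.5228

57.5228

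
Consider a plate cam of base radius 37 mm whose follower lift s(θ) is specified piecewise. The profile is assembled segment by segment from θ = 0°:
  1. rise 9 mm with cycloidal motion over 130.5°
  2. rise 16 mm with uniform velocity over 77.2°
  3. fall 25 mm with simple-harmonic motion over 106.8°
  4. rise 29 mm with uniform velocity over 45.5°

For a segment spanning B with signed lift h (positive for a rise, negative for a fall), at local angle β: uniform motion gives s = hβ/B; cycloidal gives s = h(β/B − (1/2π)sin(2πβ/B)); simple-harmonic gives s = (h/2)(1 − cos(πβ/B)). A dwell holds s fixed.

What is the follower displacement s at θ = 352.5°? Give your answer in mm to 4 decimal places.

seg 1 [0°–130.5°] cycloidal, h=9: full span → s += 9 → s = 9.0000
seg 2 [130.5°–207.7°] uniform, h=16: full span → s += 16 → s = 25.0000
seg 3 [207.7°–314.5°] simple-harmonic, h=-25: full span → s += -25 → s = 0.0000
seg 4 [314.5°–360°] uniform, h=29: θ=352.5° here. β=38, B=45.5. 29·38/45.5 = 24.2198 → s = 24.2198

24.2198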